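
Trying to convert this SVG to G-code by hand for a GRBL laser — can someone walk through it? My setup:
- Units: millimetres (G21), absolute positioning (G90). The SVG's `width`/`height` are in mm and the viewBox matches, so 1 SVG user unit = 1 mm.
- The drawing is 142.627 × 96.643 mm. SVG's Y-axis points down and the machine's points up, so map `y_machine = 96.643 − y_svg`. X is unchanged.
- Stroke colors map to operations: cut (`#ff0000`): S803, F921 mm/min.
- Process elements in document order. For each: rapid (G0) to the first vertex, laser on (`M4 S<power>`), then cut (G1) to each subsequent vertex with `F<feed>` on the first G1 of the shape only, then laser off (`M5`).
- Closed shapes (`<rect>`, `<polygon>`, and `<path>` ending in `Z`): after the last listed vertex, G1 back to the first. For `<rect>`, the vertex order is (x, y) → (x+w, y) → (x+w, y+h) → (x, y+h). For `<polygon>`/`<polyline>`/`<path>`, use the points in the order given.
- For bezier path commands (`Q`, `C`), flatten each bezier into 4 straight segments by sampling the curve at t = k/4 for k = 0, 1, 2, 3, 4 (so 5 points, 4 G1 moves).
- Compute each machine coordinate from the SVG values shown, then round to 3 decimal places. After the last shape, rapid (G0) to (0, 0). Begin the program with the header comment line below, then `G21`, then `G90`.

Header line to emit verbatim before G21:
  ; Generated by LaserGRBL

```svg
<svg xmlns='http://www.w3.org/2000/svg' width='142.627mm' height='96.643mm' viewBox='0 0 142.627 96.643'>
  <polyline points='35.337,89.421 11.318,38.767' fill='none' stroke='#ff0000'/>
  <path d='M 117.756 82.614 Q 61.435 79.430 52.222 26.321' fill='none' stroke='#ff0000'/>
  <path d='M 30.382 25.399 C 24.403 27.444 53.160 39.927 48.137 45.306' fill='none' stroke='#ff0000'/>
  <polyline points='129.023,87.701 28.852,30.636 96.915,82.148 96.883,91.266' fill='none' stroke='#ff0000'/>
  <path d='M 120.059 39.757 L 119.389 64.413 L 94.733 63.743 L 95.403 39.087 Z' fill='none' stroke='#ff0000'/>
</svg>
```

1 u = 1 mm; y_m = 96.643 − y.

[1] `<polyline>` line segment, #ff0000→cut S803 F921: (35.337,7.222) → (11.318,57.876)

[2] `<path>` quadratic bezier, #ff0000→cut S803 F921: (117.756,14.029) → (92.540,18.741) → (73.212,29.694) → (59.773,46.888) → (52.222,70.322)

[3] `<path>` cubic bezier, #ff0000→cut S803 F921: (30.382,71.244) → (31.340,68.027) → (38.901,62.541) → (46.641,56.429) → (48.137,51.337)

[4] `<polyline>` open polyline, #ff0000→cut S803 F921: (129.023,8.942) → (28.852,66.007) → (96.915,14.495) → (96.883,5.377)

[5] `<path>` regular polygon, #ff0000→cut S803 F921: (120.059,56.886) → (119.389,32.230) → (94.733,32.900) → (95.403,57.556) → (120.059,56.886) (closed)

; Generated by LaserGRBL
G21
G90
G0 X35.337 Y7.222
M4 S803
G1 X11.318 Y57.876 F921
M5
G0 X117.756 Y14.029
M4 S803
G1 X92.540 Y18.741 F921
G1 X73.212 Y29.694
G1 X59.773 Y46.888
G1 X52.222 Y70.322
M5
G0 X30.382 Y71.244
M4 S803
G1 X31.340 Y68.027 F921
G1 X38.901 Y62.541
G1 X46.641 Y56.429
G1 X48.137 Y51.337
M5
G0 X129.023 Y8.942
M4 S803
G1 X28.852 Y66.007 F921
G1 X96.915 Y14.495
G1 X96.883 Y5.377
M5
G0 X120.059 Y56.886
M4 S803
G1 X119.389 Y32.230 F921
G1 X94.733 Y32.900
G1 X95.403 Y57.556
G1 X120.059 Y56.886
M5
G0 X0.000 Y0.000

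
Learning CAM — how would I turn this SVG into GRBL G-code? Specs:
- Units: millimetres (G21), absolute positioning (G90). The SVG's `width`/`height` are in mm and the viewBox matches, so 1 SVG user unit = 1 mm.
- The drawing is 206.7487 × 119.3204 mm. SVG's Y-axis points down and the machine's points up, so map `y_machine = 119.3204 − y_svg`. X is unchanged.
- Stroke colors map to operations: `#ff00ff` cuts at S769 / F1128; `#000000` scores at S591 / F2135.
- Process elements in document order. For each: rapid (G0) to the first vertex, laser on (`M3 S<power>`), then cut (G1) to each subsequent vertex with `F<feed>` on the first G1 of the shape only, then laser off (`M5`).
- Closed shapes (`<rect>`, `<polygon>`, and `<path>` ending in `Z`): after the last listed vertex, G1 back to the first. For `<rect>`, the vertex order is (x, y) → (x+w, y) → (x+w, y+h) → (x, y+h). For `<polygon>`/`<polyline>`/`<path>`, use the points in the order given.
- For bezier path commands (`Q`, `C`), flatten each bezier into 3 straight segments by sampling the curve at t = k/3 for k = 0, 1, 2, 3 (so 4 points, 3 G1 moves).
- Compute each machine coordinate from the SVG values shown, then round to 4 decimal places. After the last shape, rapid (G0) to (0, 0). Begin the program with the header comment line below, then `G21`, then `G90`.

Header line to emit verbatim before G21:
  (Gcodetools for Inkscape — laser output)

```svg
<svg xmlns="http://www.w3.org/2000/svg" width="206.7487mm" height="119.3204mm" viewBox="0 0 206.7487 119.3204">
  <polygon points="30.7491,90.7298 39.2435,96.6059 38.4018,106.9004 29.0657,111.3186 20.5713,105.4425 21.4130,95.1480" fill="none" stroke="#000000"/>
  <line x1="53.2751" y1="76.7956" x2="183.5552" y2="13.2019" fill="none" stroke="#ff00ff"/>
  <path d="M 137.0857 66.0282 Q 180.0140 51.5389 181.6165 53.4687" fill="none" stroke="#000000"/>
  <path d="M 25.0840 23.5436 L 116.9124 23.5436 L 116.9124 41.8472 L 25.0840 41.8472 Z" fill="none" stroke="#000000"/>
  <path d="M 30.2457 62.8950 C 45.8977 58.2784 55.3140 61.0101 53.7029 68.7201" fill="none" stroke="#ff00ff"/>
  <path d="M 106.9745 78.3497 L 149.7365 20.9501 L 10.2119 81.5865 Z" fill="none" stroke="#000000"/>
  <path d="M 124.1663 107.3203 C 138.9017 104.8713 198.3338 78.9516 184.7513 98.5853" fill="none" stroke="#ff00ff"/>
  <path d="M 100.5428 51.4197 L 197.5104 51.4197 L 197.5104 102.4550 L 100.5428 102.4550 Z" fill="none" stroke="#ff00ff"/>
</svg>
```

(Gcodetools for Inkscape — laser output)
G21
G90
G0 X30.7491 Y28.5906
M3 S591
G1 X39.2435 Y22.7145 F2135
G1 X38.4018 Y12.4200
G1 X29.0657 Y8.0018
G1 X20.5713 Y13.8779
G1 X21.4130 Y24.1724
G1 X30.7491 Y28.5906
M5
G0 X53.2751 Y42.5248
M3 S769
G1 X183.5552 Y106.1185 F1128
M5
G0 X137.0857 Y53.2922
M3 S591
G1 X161.1128 Y61.1274 F2135
G1 X175.9564 Y65.3139
G1 X181.6165 Y65.8517
M5
G0 X25.0840 Y95.7768
M3 S591
G1 X116.9124 Y95.7768 F2135
G1 X116.9124 Y77.4732
G1 X25.0840 Y77.4732
G1 X25.0840 Y95.7768
M5
G0 X30.2457 Y56.4254
M3 S769
G1 X43.6417 Y58.6803 F1128
G1 X51.8157 Y56.5631
G1 X53.7029 Y50.6003
M5
G0 X106.9745 Y40.9707
M3 S591
G1 X149.7365 Y98.3703 F2135
G1 X10.2119 Y37.7339
G1 X106.9745 Y40.9707
M5
G0 X124.1663 Y12.0001
M3 S769
G1 X149.4409 Y19.7162 F1128
G1 X178.3553 Y27.7408
G1 X184.7513 Y20.7351
M5
G0 X100.5428 Y67.9007
M3 S769
G1 X197.5104 Y67.9007 F1128
G1 X197.5104 Y16.8654
G1 X100.5428 Y16.8654
G1 X100.5428 Y67.9007
M5
G0 X0.0000 Y0.0000

viewBox `0 0 206.7487 119.3204` with mm width/height → 1 unit = 1 mm. Flip: y_m = 119.3204 − y_svg.

**Shape 1** — `<polygon>` regular polygon, stroke `#000000` → score (S591, F2135). Machine vertices: (30.7491,28.5906) → (39.2435,22.7145) → (38.4018,12.4200) → (29.0657,8.0018) → (20.5713,13.8779) → (21.4130,24.1724) → (30.7491,28.5906). Closed: final G1 returns to the first vertex.

**Shape 2** — `<line>` line segment, stroke `#ff00ff` → cut (S769, F1128). Machine vertices: (53.2751,42.5248) → (183.5552,106.1185). Open path.

**Shape 3** — `<path>` quadratic bezier, stroke `#000000` → score (S591, F2135). Control points (SVG): P0=(137.0857,66.0282), P1=(180.0140,51.5389), P2=(181.6165,53.4687); sampled at t=k/3. Machine vertices: (137.0857,53.2922) → (161.1128,61.1274) → (175.9564,65.3139) → (181.6165,65.8517). Open path.

**Shape 4** — `<path>` rectangle, stroke `#000000` → score (S591, F2135). Machine vertices: (25.0840,95.7768) → (116.9124,95.7768) → (116.9124,77.4732) → (25.0840,77.4732) → (25.0840,95.7768). Closed: final G1 returns to the first vertex.

**Shape 5** — `<path>` cubic bezier, stroke `#ff00ff` → cut (S769, F1128). Control points (SVG): P0=(30.2457,62.8950), P1=(45.8977,58.2784), P2=(55.3140,61.0101), P3=(53.7029,68.7201); sampled at t=k/3. Machine vertices: (30.2457,56.4254) → (43.6417,58.6803) → (51.8157,56.5631) → (53.7029,50.6003). Open path.

**Shape 6** — `<path>` closed polygon, stroke `#000000` → score (S591, F2135). Machine vertices: (106.9745,40.9707) → (149.7365,98.3703) → (10.2119,37.7339) → (106.9745,40.9707). Closed: final G1 returns to the first vertex.

**Shape 7** — `<path>` cubic bezier, stroke `#ff00ff` → cut (S769, F1128). Control points (SVG): P0=(124.1663,107.3203), P1=(138.9017,104.8713), P2=(198.3338,78.9516), P3=(184.7513,98.5853); sampled at t=k/3. Machine vertices: (124.1663,12.0001) → (149.4409,19.7162) → (178.3553,27.7408) → (184.7513,20.7351). Open path.

**Shape 8** — `<path>` rectangle, stroke `#ff00ff` → cut (S769, F1128). Machine vertices: (100.5428,67.9007) → (197.5104,67.9007) → (197.5104,16.8654) → (100.5428,16.8654) → (100.5428,67.9007). Closed: final G1 returns to the first vertex.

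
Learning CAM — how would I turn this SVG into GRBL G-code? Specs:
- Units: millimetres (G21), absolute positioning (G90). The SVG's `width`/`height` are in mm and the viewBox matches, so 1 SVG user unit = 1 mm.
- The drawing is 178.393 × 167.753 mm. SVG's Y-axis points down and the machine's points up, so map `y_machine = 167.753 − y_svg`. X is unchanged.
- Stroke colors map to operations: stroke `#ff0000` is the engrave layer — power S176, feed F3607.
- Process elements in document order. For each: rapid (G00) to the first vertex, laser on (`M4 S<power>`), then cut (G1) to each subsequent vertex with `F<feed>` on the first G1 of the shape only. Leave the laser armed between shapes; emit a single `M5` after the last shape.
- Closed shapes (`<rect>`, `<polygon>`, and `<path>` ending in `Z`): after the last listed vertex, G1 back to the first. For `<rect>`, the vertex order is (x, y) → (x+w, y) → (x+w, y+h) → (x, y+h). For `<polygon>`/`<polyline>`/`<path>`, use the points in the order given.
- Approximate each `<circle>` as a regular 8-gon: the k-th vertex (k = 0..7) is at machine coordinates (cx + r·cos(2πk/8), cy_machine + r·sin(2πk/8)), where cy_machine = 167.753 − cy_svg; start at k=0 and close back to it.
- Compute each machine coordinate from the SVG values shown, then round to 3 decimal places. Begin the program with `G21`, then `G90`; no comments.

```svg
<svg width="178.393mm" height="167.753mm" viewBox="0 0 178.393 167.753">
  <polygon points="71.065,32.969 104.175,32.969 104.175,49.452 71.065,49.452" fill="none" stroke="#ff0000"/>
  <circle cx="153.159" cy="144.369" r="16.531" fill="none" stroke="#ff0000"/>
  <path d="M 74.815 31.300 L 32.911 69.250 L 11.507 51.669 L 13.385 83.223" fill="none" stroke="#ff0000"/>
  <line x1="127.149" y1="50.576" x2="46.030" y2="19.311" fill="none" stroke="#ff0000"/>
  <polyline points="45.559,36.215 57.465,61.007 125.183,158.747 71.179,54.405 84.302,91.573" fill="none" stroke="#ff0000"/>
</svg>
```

G21
G90
G00 X71.065 Y134.784
M4 S176
G1 X104.175 Y134.784 F3607
G1 X104.175 Y118.301
G1 X71.065 Y118.301
G1 X71.065 Y134.784
G00 X169.690 Y23.384
M4 S176
G1 X164.848 Y35.073 F3607
G1 X153.159 Y39.915
G1 X141.470 Y35.073
G1 X136.628 Y23.384
G1 X141.470 Y11.695
G1 X153.159 Y6.853
G1 X164.848 Y11.695
G1 X169.690 Y23.384
G00 X74.815 Y136.453
M4 S176
G1 X32.911 Y98.503 F3607
G1 X11.507 Y116.084
G1 X13.385 Y84.530
G00 X127.149 Y117.177
M4 S176
G1 X46.030 Y148.442 F3607
G00 X45.559 Y131.538
M4 S176
G1 X57.465 Y106.746 F3607
G1 X125.183 Y9.006
G1 X71.179 Y113.348
G1 X84.302 Y76.180
M5

viewBox `0 0 178.393 167.753` with mm width/height → 1 unit = 1 mm. Flip: y_m = 167.753 − y_svg.

**Shape 1** — `<polygon>` rectangle, stroke `#ff0000` → engrave (S176, F3607). Machine vertices: (71.065,134.784) → (104.175,134.784) → (104.175,118.301) → (71.065,118.301) → (71.065,134.784). Closed: final G1 returns to the first vertex.

**Shape 2** — `<circle>` circle, stroke `#ff0000` → engrave (S176, F3607). Machine vertices: (169.690,23.384) → (164.848,35.073) → (153.159,39.915) → (141.470,35.073) → (136.628,23.384) → (141.470,11.695) → (153.159,6.853) → (164.848,11.695) → (169.690,23.384). Closed: final G1 returns to the first vertex.

**Shape 3** — `<path>` open polyline, stroke `#ff0000` → engrave (S176, F3607). Machine vertices: (74.815,136.453) → (32.911,98.503) → (11.507,116.084) → (13.385,84.530). Open path.

**Shape 4** — `<line>` line segment, stroke `#ff0000` → engrave (S176, F3607). Machine vertices: (127.149,117.177) → (46.030,148.442). Open path.

**Shape 5** — `<polyline>` open polyline, stroke `#ff0000` → engrave (S176, F3607). Machine vertices: (45.559,131.538) → (57.465,106.746) → (125.183,9.006) → (71.179,113.348) → (84.302,76.180). Open path.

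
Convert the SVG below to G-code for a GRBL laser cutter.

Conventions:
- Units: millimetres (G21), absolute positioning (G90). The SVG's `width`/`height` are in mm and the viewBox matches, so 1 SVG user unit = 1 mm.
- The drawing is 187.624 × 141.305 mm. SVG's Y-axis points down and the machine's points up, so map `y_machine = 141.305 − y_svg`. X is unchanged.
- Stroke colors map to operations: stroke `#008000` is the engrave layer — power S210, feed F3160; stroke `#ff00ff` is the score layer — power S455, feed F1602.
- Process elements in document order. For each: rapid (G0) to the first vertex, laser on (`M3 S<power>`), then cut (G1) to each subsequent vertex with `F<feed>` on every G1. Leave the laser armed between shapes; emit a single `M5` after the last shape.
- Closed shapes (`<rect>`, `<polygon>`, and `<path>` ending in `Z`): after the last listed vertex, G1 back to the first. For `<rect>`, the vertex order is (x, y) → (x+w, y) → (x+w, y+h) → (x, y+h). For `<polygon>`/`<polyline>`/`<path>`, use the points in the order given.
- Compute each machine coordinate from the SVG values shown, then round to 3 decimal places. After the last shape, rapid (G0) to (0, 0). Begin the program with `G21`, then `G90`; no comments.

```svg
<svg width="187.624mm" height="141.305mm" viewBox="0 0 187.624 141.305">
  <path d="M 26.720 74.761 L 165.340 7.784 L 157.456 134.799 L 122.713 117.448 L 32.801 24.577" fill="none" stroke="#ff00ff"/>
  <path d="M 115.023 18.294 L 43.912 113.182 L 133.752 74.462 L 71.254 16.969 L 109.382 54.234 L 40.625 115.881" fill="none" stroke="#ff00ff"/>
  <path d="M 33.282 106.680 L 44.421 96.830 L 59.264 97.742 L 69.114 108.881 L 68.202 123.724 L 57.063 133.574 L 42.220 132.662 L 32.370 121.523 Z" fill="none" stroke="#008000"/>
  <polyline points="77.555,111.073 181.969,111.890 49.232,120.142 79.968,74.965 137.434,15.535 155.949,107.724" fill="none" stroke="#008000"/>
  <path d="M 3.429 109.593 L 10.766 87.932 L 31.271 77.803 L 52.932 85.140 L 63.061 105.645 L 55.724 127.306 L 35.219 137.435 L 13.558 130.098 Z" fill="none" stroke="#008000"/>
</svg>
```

Since the viewBox matches the mm dimensions, user units are millimetres directly. The only transform is the Y-flip y_m = 141.305 − y_svg.

Shape 1 is a open polyline drawn with `<path>`. Its stroke #ff00ff means score at S455, F1602. After flipping Y the toolpath is (26.720,66.544) → (165.340,133.521) → (157.456,6.506) → (122.713,23.857) → (32.801,116.728).

Shape 2 is a open polyline drawn with `<path>`. Its stroke #ff00ff means score at S455, F1602. After flipping Y the toolpath is (115.023,123.011) → (43.912,28.123) → (133.752,66.843) → (71.254,124.336) → (109.382,87.071) → (40.625,25.424).

Shape 3 is a regular polygon drawn with `<path>`. Its stroke #008000 means engrave at S210, F3160. After flipping Y the toolpath is (33.282,34.625) → (44.421,44.475) → (59.264,43.563) → (69.114,32.424) → (68.202,17.581) → (57.063,7.731) → (42.220,8.643) → (32.370,19.782) → (33.282,34.625), returning to the start.

Shape 4 is a open polyline drawn with `<polyline>`. Its stroke #008000 means engrave at S210, F3160. After flipping Y the toolpath is (77.555,30.232) → (181.969,29.415) → (49.232,21.163) → (79.968,66.340) → (137.434,125.770) → (155.949,33.581).

Shape 5 is a regular polygon drawn with `<path>`. Its stroke #008000 means engrave at S210, F3160. After flipping Y the toolpath is (3.429,31.712) → (10.766,53.373) → (31.271,63.502) → (52.932,56.165) → (63.061,35.660) → (55.724,13.999) → (35.219,3.870) → (13.558,11.207) → (3.429,31.712), returning to the start.

G21
G90
G0 X26.720 Y66.544
M3 S455
G1 X165.340 Y133.521 F1602
G1 X157.456 Y6.506 F1602
G1 X122.713 Y23.857 F1602
G1 X32.801 Y116.728 F1602
G0 X115.023 Y123.011
M3 S455
G1 X43.912 Y28.123 F1602
G1 X133.752 Y66.843 F1602
G1 X71.254 Y124.336 F1602
G1 X109.382 Y87.071 F1602
G1 X40.625 Y25.424 F1602
G0 X33.282 Y34.625
M3 S210
G1 X44.421 Y44.475 F3160
G1 X59.264 Y43.563 F3160
G1 X69.114 Y32.424 F3160
G1 X68.202 Y17.581 F3160
G1 X57.063 Y7.731 F3160
G1 X42.220 Y8.643 F3160
G1 X32.370 Y19.782 F3160
G1 X33.282 Y34.625 F3160
G0 X77.555 Y30.232
M3 S210
G1 X181.969 Y29.415 F3160
G1 X49.232 Y21.163 F3160
G1 X79.968 Y66.340 F3160
G1 X137.434 Y125.770 F3160
G1 X155.949 Y33.581 F3160
G0 X3.429 Y31.712
M3 S210
G1 X10.766 Y53.373 F3160
G1 X31.271 Y63.502 F3160
G1 X52.932 Y56.165 F3160
G1 X63.061 Y35.660 F3160
G1 X55.724 Y13.999 F3160
G1 X35.219 Y3.870 F3160
G1 X13.558 Y11.207 F3160
G1 X3.429 Y31.712 F3160
M5
G0 X0.000 Y0.000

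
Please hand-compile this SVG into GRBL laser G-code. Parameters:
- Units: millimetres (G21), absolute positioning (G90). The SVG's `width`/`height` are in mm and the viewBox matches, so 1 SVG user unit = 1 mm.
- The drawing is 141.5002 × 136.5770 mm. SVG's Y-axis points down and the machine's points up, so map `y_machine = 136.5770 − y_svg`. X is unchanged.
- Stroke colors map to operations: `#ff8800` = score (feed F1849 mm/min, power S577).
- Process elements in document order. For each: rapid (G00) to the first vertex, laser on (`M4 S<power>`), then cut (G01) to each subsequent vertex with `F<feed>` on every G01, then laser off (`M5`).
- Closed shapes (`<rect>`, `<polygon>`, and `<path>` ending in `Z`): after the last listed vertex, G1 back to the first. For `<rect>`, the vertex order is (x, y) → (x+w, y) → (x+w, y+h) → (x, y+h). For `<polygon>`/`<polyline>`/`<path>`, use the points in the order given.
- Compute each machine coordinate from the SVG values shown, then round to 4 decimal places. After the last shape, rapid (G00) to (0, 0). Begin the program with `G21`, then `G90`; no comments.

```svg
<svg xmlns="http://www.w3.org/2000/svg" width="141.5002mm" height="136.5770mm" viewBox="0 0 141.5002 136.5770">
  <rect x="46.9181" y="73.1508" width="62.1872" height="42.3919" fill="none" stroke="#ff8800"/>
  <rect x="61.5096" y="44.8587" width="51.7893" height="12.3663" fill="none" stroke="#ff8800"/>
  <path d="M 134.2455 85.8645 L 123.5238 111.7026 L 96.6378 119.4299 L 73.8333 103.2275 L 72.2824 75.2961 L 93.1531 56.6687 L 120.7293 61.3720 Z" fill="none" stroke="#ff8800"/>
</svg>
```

Since the viewBox matches the mm dimensions, user units are millimetres directly. The only transform is the Y-flip y_m = 136.5770 − y_svg.

Shape 1 is a rectangle drawn with `<rect>`. Its stroke #ff8800 means score at S577, F1849. After flipping Y the toolpath is (46.9181,63.4262) → (109.1053,63.4262) → (109.1053,21.0343) → (46.9181,21.0343) → (46.9181,63.4262), returning to the start.

Shape 2 is a rectangle drawn with `<rect>`. Its stroke #ff8800 means score at S577, F1849. After flipping Y the toolpath is (61.5096,91.7183) → (113.2989,91.7183) → (113.2989,79.3520) → (61.5096,79.3520) → (61.5096,91.7183), returning to the start.

Shape 3 is a regular polygon drawn with `<path>`. Its stroke #ff8800 means score at S577, F1849. After flipping Y the toolpath is (134.2455,50.7125) → (123.5238,24.8744) → (96.6378,17.1471) → (73.8333,33.3495) → (72.2824,61.2809) → (93.1531,79.9083) → (120.7293,75.2050) → (134.2455,50.7125), returning to the start.

G21
G90
G00 X46.9181 Y63.4262
M4 S577
G01 X109.1053 Y63.4262 F1849
G01 X109.1053 Y21.0343 F1849
G01 X46.9181 Y21.0343 F1849
G01 X46.9181 Y63.4262 F1849
M5
G00 X61.5096 Y91.7183
M4 S577
G01 X113.2989 Y91.7183 F1849
G01 X113.2989 Y79.3520 F1849
G01 X61.5096 Y79.3520 F1849
G01 X61.5096 Y91.7183 F1849
M5
G00 X134.2455 Y50.7125
M4 S577
G01 X123.5238 Y24.8744 F1849
G01 X96.6378 Y17.1471 F1849
G01 X73.8333 Y33.3495 F1849
G01 X72.2824 Y61.2809 F1849
G01 X93.1531 Y79.9083 F1849
G01 X120.7293 Y75.2050 F1849
G01 X134.2455 Y50.7125 F1849
M5
G00 X0.0000 Y0.0000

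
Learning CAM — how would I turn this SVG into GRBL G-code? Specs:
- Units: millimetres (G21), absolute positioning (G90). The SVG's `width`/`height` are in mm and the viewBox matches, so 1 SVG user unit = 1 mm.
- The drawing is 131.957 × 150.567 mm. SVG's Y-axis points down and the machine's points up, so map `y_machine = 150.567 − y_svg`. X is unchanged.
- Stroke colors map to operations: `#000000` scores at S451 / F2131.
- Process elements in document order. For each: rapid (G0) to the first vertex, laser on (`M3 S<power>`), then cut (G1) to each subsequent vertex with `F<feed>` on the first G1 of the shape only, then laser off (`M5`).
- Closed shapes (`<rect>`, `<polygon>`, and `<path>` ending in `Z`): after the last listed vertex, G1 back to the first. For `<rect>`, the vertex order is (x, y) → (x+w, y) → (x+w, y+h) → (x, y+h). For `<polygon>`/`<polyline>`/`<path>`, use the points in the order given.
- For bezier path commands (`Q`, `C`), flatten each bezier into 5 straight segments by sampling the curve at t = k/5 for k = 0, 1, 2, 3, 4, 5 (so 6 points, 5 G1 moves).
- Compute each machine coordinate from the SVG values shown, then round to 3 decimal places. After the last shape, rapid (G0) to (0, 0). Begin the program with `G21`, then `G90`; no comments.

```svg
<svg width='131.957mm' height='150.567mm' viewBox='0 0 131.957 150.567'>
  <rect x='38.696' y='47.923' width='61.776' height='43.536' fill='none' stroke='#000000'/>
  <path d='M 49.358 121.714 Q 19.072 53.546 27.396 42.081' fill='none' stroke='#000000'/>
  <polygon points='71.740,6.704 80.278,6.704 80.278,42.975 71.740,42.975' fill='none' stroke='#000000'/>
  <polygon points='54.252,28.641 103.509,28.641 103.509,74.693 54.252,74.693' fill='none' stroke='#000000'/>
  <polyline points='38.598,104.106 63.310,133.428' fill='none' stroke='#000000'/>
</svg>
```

1 u = 1 mm; y_m = 150.567 − y.

[1] `<rect>` rectangle, #000000→score S451 F2131: (38.696,102.644) → (100.472,102.644) → (100.472,59.108) → (38.696,59.108) → (38.696,102.644) (closed)

[2] `<path>` quadratic bezier, #000000→score S451 F2131: (49.358,28.853) → (38.788,53.852) → (31.307,74.315) → (26.914,90.242) → (25.611,101.632) → (27.396,108.486)

[3] `<polygon>` rectangle, #000000→score S451 F2131: (71.740,143.863) → (80.278,143.863) → (80.278,107.592) → (71.740,107.592) → (71.740,143.863) (closed)

[4] `<polygon>` rectangle, #000000→score S451 F2131: (54.252,121.926) → (103.509,121.926) → (103.509,75.874) → (54.252,75.874) → (54.252,121.926) (closed)

[5] `<polyline>` line segment, #000000→score S451 F2131: (38.598,46.461) → (63.310,17.139)

G21
G90
G0 X38.696 Y102.644
M3 S451
G1 X100.472 Y102.644 F2131
G1 X100.472 Y59.108
G1 X38.696 Y59.108
G1 X38.696 Y102.644
M5
G0 X49.358 Y28.853
M3 S451
G1 X38.788 Y53.852 F2131
G1 X31.307 Y74.315
G1 X26.914 Y90.242
G1 X25.611 Y101.632
G1 X27.396 Y108.486
M5
G0 X71.740 Y143.863
M3 S451
G1 X80.278 Y143.863 F2131
G1 X80.278 Y107.592
G1 X71.740 Y107.592
G1 X71.740 Y143.863
M5
G0 X54.252 Y121.926
M3 S451
G1 X103.509 Y121.926 F2131
G1 X103.509 Y75.874
G1 X54.252 Y75.874
G1 X54.252 Y121.926
M5
G0 X38.598 Y46.461
M3 S451
G1 X63.310 Y17.139 F2131
M5
G0 X0.000 Y0.000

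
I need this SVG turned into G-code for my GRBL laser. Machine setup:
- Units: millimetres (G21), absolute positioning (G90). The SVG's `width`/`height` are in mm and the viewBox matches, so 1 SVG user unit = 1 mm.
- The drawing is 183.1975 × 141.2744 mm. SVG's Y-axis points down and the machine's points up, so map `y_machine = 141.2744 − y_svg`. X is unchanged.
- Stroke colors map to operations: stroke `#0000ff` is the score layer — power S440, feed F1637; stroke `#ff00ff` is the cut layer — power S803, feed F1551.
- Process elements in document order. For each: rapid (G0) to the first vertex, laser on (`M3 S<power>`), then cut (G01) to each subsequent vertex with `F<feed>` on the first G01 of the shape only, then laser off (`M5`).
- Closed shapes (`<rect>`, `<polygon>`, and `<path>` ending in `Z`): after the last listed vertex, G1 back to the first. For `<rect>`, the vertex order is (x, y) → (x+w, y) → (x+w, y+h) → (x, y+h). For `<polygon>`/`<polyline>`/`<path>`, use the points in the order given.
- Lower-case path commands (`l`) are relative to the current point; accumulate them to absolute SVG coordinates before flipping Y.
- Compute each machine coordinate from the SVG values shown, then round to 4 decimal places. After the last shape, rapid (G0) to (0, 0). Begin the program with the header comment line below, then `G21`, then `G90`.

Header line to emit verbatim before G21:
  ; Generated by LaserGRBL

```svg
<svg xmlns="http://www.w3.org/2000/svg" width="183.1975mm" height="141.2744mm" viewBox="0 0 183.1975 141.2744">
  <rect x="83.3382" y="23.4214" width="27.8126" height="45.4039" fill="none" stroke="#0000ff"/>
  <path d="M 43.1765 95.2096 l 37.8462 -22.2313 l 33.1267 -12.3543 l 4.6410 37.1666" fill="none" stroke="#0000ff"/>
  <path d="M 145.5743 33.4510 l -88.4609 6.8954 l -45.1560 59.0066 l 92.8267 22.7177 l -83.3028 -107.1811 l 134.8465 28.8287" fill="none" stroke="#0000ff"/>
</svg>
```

; Generated by LaserGRBL
G21
G90
G0 X83.3382 Y117.8530
M3 S440
G01 X111.1508 Y117.8530 F1637
G01 X111.1508 Y72.4491
G01 X83.3382 Y72.4491
G01 X83.3382 Y117.8530
M5
G0 X43.1765 Y46.0648
M3 S440
G01 X81.0227 Y68.2961 F1637
G01 X114.1494 Y80.6504
G01 X118.7904 Y43.4838
M5
G0 X145.5743 Y107.8234
M3 S440
G01 X57.1134 Y100.9280 F1637
G01 X11.9574 Y41.9214
G01 X104.7841 Y19.2037
G01 X21.4813 Y126.3848
G01 X156.3278 Y97.5561
M5
G0 X0.0000 Y0.0000

Since the viewBox matches the mm dimensions, user units are millimetres directly. The only transform is the Y-flip y_m = 141.2744 − y_svg.

Shape 1 is a rectangle drawn with `<rect>`. Its stroke #0000ff means score at S440, F1637. After flipping Y the toolpath is (83.3382,117.8530) → (111.1508,117.8530) → (111.1508,72.4491) → (83.3382,72.4491) → (83.3382,117.8530), returning to the start.

Shape 2 is a open polyline drawn with `<path>`. Its stroke #0000ff means score at S440, F1637. After flipping Y the toolpath is (43.1765,46.0648) → (81.0227,68.2961) → (114.1494,80.6504) → (118.7904,43.4838).

Shape 3 is a open polyline drawn with `<path>`. Its stroke #0000ff means score at S440, F1637. After flipping Y the toolpath is (145.5743,107.8234) → (57.1134,100.9280) → (11.9574,41.9214) → (104.7841,19.2037) → (21.4813,126.3848) → (156.3278,97.5561).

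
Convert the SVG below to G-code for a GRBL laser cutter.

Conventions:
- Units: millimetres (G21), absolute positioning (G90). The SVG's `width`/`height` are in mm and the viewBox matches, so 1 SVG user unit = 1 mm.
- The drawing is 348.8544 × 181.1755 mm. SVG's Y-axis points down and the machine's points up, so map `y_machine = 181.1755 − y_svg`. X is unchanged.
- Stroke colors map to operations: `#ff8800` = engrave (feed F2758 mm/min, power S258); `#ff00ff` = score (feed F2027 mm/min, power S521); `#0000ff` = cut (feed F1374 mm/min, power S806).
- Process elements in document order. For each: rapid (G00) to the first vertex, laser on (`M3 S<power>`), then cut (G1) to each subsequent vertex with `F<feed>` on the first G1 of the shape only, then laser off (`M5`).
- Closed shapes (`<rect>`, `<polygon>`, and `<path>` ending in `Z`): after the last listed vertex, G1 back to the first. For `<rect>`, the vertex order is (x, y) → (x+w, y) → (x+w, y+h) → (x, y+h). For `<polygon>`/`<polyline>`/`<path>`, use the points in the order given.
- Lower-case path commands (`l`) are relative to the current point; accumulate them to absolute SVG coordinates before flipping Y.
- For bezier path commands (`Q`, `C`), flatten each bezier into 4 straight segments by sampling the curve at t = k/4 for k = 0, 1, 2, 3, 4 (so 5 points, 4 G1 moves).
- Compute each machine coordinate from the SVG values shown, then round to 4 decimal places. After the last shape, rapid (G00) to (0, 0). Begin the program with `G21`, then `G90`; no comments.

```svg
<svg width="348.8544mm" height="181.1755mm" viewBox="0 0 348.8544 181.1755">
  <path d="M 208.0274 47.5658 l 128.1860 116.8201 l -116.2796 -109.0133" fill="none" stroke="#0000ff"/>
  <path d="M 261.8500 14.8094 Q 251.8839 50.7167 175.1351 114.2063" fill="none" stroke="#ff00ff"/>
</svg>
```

G21
G90
G00 X208.0274 Y133.6097
M3 S806
G1 X336.2134 Y16.7896 F1374
G1 X219.9338 Y125.8029
M5
G00 X261.8500 Y166.3661
M3 S521
G1 X252.6930 Y146.6886 F2027
G1 X235.1882 Y123.5632
G1 X209.3356 Y96.9901
G1 X175.1351 Y66.9692
M5
G00 X0.0000 Y0.0000

viewBox `0 0 348.8544 181.1755` with mm width/height → 1 unit = 1 mm. Flip: y_m = 181.1755 − y_svg.

**Shape 1** — `<path>` open polyline, stroke `#0000ff` → cut (S806, F1374). Machine vertices: (208.0274,133.6097) → (336.2134,16.7896) → (219.9338,125.8029). Open path.

**Shape 2** — `<path>` quadratic bezier, stroke `#ff00ff` → score (S521, F2027). Control points (SVG): P0=(261.8500,14.8094), P1=(251.8839,50.7167), P2=(175.1351,114.2063); sampled at t=k/4. Machine vertices: (261.8500,166.3661) → (252.6930,146.6886) → (235.1882,123.5632) → (209.3356,96.9901) → (175.1351,66.9692). Open path.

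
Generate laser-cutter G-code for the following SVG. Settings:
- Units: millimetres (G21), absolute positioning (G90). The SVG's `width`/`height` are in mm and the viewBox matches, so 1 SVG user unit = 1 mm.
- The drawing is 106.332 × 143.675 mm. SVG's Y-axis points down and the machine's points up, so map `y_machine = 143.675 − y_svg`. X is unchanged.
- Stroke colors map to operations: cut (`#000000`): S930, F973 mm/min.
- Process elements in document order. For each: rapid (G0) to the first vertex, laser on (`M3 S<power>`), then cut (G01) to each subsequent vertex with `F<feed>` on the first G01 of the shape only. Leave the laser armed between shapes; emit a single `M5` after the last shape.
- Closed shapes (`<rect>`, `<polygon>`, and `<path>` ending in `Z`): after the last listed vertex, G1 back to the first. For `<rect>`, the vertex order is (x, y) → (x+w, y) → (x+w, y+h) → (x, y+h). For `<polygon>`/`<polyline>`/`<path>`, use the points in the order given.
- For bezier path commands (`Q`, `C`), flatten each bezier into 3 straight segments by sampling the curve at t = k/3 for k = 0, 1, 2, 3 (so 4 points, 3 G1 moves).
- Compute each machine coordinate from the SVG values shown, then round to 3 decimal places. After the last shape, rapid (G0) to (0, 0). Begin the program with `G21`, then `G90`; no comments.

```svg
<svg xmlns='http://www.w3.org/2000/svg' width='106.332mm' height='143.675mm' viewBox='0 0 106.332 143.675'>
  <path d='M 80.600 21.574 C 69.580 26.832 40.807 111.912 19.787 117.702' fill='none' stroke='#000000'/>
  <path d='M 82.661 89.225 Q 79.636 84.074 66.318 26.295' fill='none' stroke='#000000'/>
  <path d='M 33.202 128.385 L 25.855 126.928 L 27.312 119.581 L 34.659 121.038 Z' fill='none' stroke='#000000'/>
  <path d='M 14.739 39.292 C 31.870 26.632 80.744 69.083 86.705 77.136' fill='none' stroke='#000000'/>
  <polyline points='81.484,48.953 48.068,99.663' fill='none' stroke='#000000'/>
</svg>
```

G21
G90
G0 X80.600 Y122.101
M3 S930
G01 X64.607 Y96.129 F973
G01 X42.447 Y52.300
G01 X19.787 Y25.973
G0 X82.661 Y54.450
M3 S930
G01 X79.501 Y63.732 F973
G01 X74.053 Y84.708
G01 X66.318 Y117.380
G0 X33.202 Y15.290
M3 S930
G01 X25.855 Y16.747 F973
G01 X27.312 Y24.094
G01 X34.659 Y22.637
G01 X33.202 Y15.290
G0 X14.739 Y104.383
M3 S930
G01 X39.686 Y101.988 F973
G01 X69.205 Y82.743
G01 X86.705 Y66.539
G0 X81.484 Y94.722
M3 S930
G01 X48.068 Y44.012 F973
M5
G0 X0.000 Y0.000

viewBox `0 0 106.332 143.675` with mm width/height → 1 unit = 1 mm. Flip: y_m = 143.675 − y_svg.

**Shape 1** — `<path>` cubic bezier, stroke `#000000` → cut (S930, F973). Control points (SVG): P0=(80.600,21.574), P1=(69.580,26.832), P2=(40.807,111.912), P3=(19.787,117.702); sampled at t=k/3. Machine vertices: (80.600,122.101) → (64.607,96.129) → (42.447,52.300) → (19.787,25.973). Open path.

**Shape 2** — `<path>` quadratic bezier, stroke `#000000` → cut (S930, F973). Control points (SVG): P0=(82.661,89.225), P1=(79.636,84.074), P2=(66.318,26.295); sampled at t=k/3. Machine vertices: (82.661,54.450) → (79.501,63.732) → (74.053,84.708) → (66.318,117.380). Open path.

**Shape 3** — `<path>` regular polygon, stroke `#000000` → cut (S930, F973). Machine vertices: (33.202,15.290) → (25.855,16.747) → (27.312,24.094) → (34.659,22.637) → (33.202,15.290). Closed: final G1 returns to the first vertex.

**Shape 4** — `<path>` cubic bezier, stroke `#000000` → cut (S930, F973). Control points (SVG): P0=(14.739,39.292), P1=(31.870,26.632), P2=(80.744,69.083), P3=(86.705,77.136); sampled at t=k/3. Machine vertices: (14.739,104.383) → (39.686,101.988) → (69.205,82.743) → (86.705,66.539). Open path.

**Shape 5** — `<polyline>` line segment, stroke `#000000` → cut (S930, F973). Machine vertices: (81.484,94.722) → (48.068,44.012). Open path.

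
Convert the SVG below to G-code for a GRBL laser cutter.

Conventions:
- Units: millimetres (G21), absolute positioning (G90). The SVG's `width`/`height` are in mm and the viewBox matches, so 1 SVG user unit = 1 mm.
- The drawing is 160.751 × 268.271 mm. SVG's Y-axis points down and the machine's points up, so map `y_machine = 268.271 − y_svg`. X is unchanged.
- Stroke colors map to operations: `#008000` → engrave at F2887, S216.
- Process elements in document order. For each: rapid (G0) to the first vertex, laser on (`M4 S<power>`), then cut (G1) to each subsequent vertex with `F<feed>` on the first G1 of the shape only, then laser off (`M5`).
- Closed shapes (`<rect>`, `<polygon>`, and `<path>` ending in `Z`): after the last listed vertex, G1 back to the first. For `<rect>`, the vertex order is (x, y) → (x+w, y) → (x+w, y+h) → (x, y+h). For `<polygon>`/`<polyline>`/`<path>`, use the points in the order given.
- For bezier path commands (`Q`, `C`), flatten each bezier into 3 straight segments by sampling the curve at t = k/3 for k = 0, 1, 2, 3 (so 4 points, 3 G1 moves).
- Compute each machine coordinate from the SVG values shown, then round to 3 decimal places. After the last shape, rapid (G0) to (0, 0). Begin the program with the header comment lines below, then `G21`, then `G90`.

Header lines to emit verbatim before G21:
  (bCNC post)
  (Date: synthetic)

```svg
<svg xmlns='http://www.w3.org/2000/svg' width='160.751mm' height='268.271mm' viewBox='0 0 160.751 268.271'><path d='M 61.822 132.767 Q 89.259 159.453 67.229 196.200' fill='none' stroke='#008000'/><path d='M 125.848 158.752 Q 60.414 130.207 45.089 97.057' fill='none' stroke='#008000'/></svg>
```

Since the viewBox matches the mm dimensions, user units are millimetres directly. The only transform is the Y-flip y_m = 268.271 − y_svg.

Shape 1 is a quadratic bezier drawn with `<path>`. Its stroke #008000 means engrave at S216, F2887. After flipping Y the toolpath is (61.822,135.504) → (74.617,116.595) → (76.419,95.451) → (67.229,72.071).

Shape 2 is a quadratic bezier drawn with `<path>`. Its stroke #008000 means engrave at S216, F2887. After flipping Y the toolpath is (125.848,109.519) → (87.793,129.061) → (60.873,149.626) → (45.089,171.214).

(bCNC post)
(Date: synthetic)
G21
G90
G0 X61.822 Y135.504
M4 S216
G1 X74.617 Y116.595 F2887
G1 X76.419 Y95.451
G1 X67.229 Y72.071
M5
G0 X125.848 Y109.519
M4 S216
G1 X87.793 Y129.061 F2887
G1 X60.873 Y149.626
G1 X45.089 Y171.214
M5
G0 X0.000 Y0.000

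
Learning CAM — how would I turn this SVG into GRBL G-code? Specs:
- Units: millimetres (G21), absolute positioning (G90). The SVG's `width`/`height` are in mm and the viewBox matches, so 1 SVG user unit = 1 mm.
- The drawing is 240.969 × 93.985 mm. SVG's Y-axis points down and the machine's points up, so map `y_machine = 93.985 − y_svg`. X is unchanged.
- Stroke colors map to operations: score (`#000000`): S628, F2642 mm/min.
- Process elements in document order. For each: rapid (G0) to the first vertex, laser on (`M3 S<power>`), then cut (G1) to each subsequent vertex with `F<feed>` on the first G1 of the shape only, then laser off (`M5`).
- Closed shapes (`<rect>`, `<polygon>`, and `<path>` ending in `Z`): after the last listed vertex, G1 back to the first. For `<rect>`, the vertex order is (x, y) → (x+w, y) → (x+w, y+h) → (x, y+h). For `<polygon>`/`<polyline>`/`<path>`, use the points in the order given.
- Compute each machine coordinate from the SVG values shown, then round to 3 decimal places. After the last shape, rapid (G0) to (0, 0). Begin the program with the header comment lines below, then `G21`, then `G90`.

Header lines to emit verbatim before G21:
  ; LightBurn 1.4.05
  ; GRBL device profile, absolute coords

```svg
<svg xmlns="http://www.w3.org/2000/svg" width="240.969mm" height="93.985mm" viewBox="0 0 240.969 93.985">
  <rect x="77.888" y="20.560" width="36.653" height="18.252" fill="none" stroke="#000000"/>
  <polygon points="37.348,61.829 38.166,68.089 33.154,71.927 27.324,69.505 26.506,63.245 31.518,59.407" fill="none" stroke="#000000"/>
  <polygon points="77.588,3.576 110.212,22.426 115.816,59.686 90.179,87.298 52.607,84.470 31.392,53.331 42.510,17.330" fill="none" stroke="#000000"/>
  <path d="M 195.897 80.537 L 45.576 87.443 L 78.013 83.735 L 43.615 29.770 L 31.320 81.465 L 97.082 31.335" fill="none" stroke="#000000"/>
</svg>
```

; LightBurn 1.4.05
; GRBL device profile, absolute coords
G21
G90
G0 X77.888 Y73.425
M3 S628
G1 X114.541 Y73.425 F2642
G1 X114.541 Y55.173
G1 X77.888 Y55.173
G1 X77.888 Y73.425
M5
G0 X37.348 Y32.156
M3 S628
G1 X38.166 Y25.896 F2642
G1 X33.154 Y22.058
G1 X27.324 Y24.480
G1 X26.506 Y30.740
G1 X31.518 Y34.578
G1 X37.348 Y32.156
M5
G0 X77.588 Y90.409
M3 S628
G1 X110.212 Y71.559 F2642
G1 X115.816 Y34.299
G1 X90.179 Y6.687
G1 X52.607 Y9.515
G1 X31.392 Y40.654
G1 X42.510 Y76.655
G1 X77.588 Y90.409
M5
G0 X195.897 Y13.448
M3 S628
G1 X45.576 Y6.542 F2642
G1 X78.013 Y10.250
G1 X43.615 Y64.215
G1 X31.320 Y12.520
G1 X97.082 Y62.650
M5
G0 X0.000 Y0.000

viewBox `0 0 240.969 93.985` with mm width/height → 1 unit = 1 mm. Flip: y_m = 93.985 − y_svg.

**Shape 1** — `<rect>` rectangle, stroke `#000000` → score (S628, F2642). Machine vertices: (77.888,73.425) → (114.541,73.425) → (114.541,55.173) → (77.888,55.173) → (77.888,73.425). Closed: final G1 returns to the first vertex.

**Shape 2** — `<polygon>` regular polygon, stroke `#000000` → score (S628, F2642). Machine vertices: (37.348,32.156) → (38.166,25.896) → (33.154,22.058) → (27.324,24.480) → (26.506,30.740) → (31.518,34.578) → (37.348,32.156). Closed: final G1 returns to the first vertex.

**Shape 3** — `<polygon>` regular polygon, stroke `#000000` → score (S628, F2642). Machine vertices: (77.588,90.409) → (110.212,71.559) → (115.816,34.299) → (90.179,6.687) → (52.607,9.515) → (31.392,40.654) → (42.510,76.655) → (77.588,90.409). Closed: final G1 returns to the first vertex.

**Shape 4** — `<path>` open polyline, stroke `#000000` → score (S628, F2642). Machine vertices: (195.897,13.448) → (45.576,6.542) → (78.013,10.250) → (43.615,64.215) → (31.320,12.520) → (97.082,62.650). Open path.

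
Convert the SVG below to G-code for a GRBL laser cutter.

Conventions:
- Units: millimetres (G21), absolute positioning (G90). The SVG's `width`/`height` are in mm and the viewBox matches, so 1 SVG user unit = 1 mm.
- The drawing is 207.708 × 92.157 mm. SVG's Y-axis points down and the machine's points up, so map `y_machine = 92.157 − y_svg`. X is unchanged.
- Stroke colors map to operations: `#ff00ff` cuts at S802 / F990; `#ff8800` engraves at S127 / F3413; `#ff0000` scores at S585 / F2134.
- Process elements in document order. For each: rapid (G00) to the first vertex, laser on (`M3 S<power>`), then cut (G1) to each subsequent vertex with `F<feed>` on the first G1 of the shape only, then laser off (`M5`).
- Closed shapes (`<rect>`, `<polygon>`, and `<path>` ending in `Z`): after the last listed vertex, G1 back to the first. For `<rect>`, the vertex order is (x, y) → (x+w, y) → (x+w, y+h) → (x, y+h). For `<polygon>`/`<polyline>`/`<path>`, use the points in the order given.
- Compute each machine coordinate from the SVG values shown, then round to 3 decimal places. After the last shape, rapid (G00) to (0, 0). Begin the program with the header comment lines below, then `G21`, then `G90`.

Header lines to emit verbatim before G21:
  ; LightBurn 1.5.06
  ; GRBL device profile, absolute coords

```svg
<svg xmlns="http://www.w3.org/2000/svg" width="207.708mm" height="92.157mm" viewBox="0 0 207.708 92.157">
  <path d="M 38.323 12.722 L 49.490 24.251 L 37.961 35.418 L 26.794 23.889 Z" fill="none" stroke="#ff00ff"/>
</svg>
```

; LightBurn 1.5.06
; GRBL device profile, absolute coords
G21
G90
G00 X38.323 Y79.435
M3 S802
G1 X49.490 Y67.906 F990
G1 X37.961 Y56.739
G1 X26.794 Y68.268
G1 X38.323 Y79.435
M5
G00 X0.000 Y0.000

1 u = 1 mm; y_m = 92.157 − y.

[1] `<path>` regular polygon, #ff00ff→cut S802 F990: (38.323,79.435) → (49.490,67.906) → (37.961,56.739) → (26.794,68.268) → (38.323,79.435) (closed)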